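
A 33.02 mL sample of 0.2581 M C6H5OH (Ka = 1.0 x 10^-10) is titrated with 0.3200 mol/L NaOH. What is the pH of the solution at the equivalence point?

11.58

n(C6H5OH) = 0.2581 x 0.03302 = 0.008522 mol; V(NaOH) at equivalence = 0.008522/0.3200 = 0.02663 L.
At equivalence all the acid is converted to C6H5O-; total volume = 0.03302 + 0.02663 = 0.05965 L, so [C6H5O-] = 0.008522/0.05965 = 0.1429 M.
Kb = Kw/Ka = 1.0e-14 / 1.0 x 10^-10 = 0.000100.
[OH^-] = sqrt(Kb x [C6H5O-]) = sqrt(0.000100 x 0.1429) = 0.00378 M.
pOH = 2.42, so pH = 14.00 - 2.42 = 11.58.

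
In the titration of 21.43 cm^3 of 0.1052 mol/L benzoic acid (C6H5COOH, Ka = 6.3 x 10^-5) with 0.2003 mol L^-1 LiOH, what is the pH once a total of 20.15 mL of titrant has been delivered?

n(acid) = 0.1052 x 0.02143 = 0.002254 mol; n(LiOH) added = 0.2003 x 0.02015 = 0.004036 mol.
Base is in excess by 0.004036 - 0.002254 = 0.001782 mol in a total volume of 0.04158 L.
[OH^-] = 0.001782/0.04158 = 0.04285 M, so pOH = 1.37 and pH = 14.00 - 1.37 = 12.63.

12.63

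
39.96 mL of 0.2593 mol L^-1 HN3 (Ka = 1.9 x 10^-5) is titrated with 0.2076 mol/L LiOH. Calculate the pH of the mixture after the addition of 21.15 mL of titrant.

4.59

Initial n(HN3) = 0.2593 x 0.03996 = 0.01036 mol.
n(LiOH) added = 0.2076 x 0.02115 = 0.004391 mol, converting that many moles of HN3 to N3-.
Remaining n(HN3) = 0.005971 mol; n(N3-) = 0.004391 mol.
By Henderson-Hasselbalch, pH = pKa + log([A^-]/[HA]) = 4.72 + log(0.004391/0.005971) = 4.72 + (-0.13) = 4.59.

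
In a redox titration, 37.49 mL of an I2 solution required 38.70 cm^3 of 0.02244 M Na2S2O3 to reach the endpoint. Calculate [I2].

n(Na2S2O3) = 0.02244 x 0.03870 = 0.0008684 mol.
From the balanced equation, 2 mol Na2S2O3 reacts with 1 mol I2, so n(I2) = 0.0008684 x 1/2 = 0.0004342 mol.
[I2] = 0.0004342 / 0.03749 L = 0.0116 M.

0.0116 M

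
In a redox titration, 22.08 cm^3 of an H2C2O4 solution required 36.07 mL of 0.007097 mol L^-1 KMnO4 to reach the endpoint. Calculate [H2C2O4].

n(KMnO4) = 0.007097 x 0.03607 = 0.0002560 mol.
From the balanced equation, 2 mol KMnO4 reacts with 5 mol H2C2O4, so n(H2C2O4) = 0.0002560 x 5/2 = 0.0006400 mol.
[H2C2O4] = 0.0006400 / 0.02208 L = 0.0290 M.

0.0290 M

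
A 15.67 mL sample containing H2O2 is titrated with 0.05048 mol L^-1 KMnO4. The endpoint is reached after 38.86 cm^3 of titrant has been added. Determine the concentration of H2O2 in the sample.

0.313 M

n(KMnO4) = 0.05048 x 0.03886 = 0.001962 mol.
From the balanced equation, 2 mol KMnO4 reacts with 5 mol H2O2, so n(H2O2) = 0.001962 x 5/2 = 0.004904 mol.
[H2O2] = 0.004904 / 0.01567 L = 0.313 M.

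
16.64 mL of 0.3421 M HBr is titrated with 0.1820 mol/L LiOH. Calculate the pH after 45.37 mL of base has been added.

n(acid) = 0.3421 x 0.01664 = 0.005693 mol; n(LiOH) added = 0.1820 x 0.04537 = 0.008257 mol.
Base is in excess by 0.008257 - 0.005693 = 0.002565 mol in a total volume of 0.06201 L.
[OH^-] = 0.002565/0.06201 = 0.04136 M, so pOH = 1.38 and pH = 14.00 - 1.38 = 12.62.

12.62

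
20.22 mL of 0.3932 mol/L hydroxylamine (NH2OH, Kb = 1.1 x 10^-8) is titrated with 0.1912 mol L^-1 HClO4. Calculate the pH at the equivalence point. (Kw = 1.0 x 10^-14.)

n(NH2OH) = 0.3932 x 0.02022 = 0.007951 mol; V(HClO4) at equivalence = 0.007951/0.1912 = 0.04158 L.
At equivalence the base is fully converted to NH3OH+; total volume = 0.06180 L, so [NH3OH+] = 0.007951/0.06180 = 0.1286 M.
Ka(NH3OH+) = Kw/Kb = 1.0e-14 / 1.1 x 10^-8 = 9.09e-7.
[H^+] = sqrt(Ka x [NH3OH+]) = sqrt(9.09e-7 x 0.1286) = 0.000342 M.
pH = -log(0.000342) = 3.47.

3.47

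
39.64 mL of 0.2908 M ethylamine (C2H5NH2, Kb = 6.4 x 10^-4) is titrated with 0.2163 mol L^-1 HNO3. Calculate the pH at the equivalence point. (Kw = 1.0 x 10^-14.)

n(C2H5NH2) = 0.2908 x 0.03964 = 0.01153 mol; V(HNO3) at equivalence = 0.01153/0.2163 = 0.05329 L.
At equivalence the base is fully converted to C2H5NH3+; total volume = 0.09293 L, so [C2H5NH3+] = 0.01153/0.09293 = 0.1240 M.
Ka(C2H5NH3+) = Kw/Kb = 1.0e-14 / 6.4 x 10^-4 = 1.56e-11.
[H^+] = sqrt(Ka x [C2H5NH3+]) = sqrt(1.56e-11 x 0.1240) = 1.39e-6 M.
pH = -log(1.39e-6) = 5.86.

5.86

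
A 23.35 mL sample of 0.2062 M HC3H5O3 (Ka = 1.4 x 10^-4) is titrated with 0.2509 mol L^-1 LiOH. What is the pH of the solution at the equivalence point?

n(HC3H5O3) = 0.2062 x 0.02335 = 0.004815 mol; V(LiOH) at equivalence = 0.004815/0.2509 = 0.01919 L.
At equivalence all the acid is converted to C3H5O3-; total volume = 0.02335 + 0.01919 = 0.04254 L, so [C3H5O3-] = 0.004815/0.04254 = 0.1132 M.
Kb = Kw/Ka = 1.0e-14 / 1.4 x 10^-4 = 7.14e-11.
[OH^-] = sqrt(Kb x [C3H5O3-]) = sqrt(7.14e-11 x 0.1132) = 2.84e-6 M.
pOH = 5.55, so pH = 14.00 - 5.55 = 8.45.

8.45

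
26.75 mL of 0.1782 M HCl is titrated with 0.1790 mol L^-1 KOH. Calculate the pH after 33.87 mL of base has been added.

12.33

n(acid) = 0.1782 x 0.02675 = 0.004767 mol; n(KOH) added = 0.1790 x 0.03387 = 0.006063 mol.
Base is in excess by 0.006063 - 0.004767 = 0.001296 mol in a total volume of 0.06062 L.
[OH^-] = 0.001296/0.06062 = 0.02138 M, so pOH = 1.67 and pH = 14.00 - 1.67 = 12.33.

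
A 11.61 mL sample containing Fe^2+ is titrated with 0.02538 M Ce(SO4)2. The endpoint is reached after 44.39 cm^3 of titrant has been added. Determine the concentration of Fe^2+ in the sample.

n(Ce(SO4)2) = 0.02538 x 0.04439 = 0.001127 mol.
From the balanced equation, 1 mol Ce(SO4)2 reacts with 1 mol Fe^2+, so n(Fe^2+) = 0.001127 x 1/1 = 0.001127 mol.
[Fe^2+] = 0.001127 / 0.01161 L = 0.0970 M.

0.0970 M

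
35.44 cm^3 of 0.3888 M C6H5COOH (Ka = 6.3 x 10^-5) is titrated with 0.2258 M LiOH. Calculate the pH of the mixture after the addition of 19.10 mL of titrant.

Initial n(C6H5COOH) = 0.3888 x 0.03544 = 0.01378 mol.
n(LiOH) added = 0.2258 x 0.01910 = 0.004313 mol, converting that many moles of C6H5COOH to C6H5COO-.
Remaining n(C6H5COOH) = 0.009466 mol; n(C6H5COO-) = 0.004313 mol.
By Henderson-Hasselbalch, pH = pKa + log([A^-]/[HA]) = 4.20 + log(0.004313/0.009466) = 4.20 + (-0.34) = 3.86.

3.86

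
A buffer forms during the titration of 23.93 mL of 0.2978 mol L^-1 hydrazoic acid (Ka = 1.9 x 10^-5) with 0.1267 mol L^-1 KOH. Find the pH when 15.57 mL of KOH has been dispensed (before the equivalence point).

4.30

Initial n(HN3) = 0.2978 x 0.02393 = 0.007126 mol.
n(KOH) added = 0.1267 x 0.01557 = 0.001973 mol, converting that many moles of HN3 to N3-.
Remaining n(HN3) = 0.005154 mol; n(N3-) = 0.001973 mol.
By Henderson-Hasselbalch, pH = pKa + log([A^-]/[HA]) = 4.72 + log(0.001973/0.005154) = 4.72 + (-0.42) = 4.30.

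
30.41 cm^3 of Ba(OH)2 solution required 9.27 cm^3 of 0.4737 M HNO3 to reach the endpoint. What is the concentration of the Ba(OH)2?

0.0722 M

n(HNO3) delivered = 0.4737 x 0.009270 = 0.004391 mol.
The reaction is 1 Ba(OH)2 + 2 HNO3, so n(Ba(OH)2) = 0.004391 x 1/2 = 0.002196 mol.
[Ba(OH)2] = 0.002196 mol / 0.03041 L = 0.0722 M.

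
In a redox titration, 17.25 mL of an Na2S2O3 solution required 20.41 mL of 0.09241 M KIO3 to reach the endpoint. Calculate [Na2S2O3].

n(KIO3) = 0.09241 x 0.02041 = 0.001886 mol.
From the balanced equation, 1 mol KIO3 reacts with 6 mol Na2S2O3, so n(Na2S2O3) = 0.001886 x 6/1 = 0.01132 mol.
[Na2S2O3] = 0.01132 / 0.01725 L = 0.656 M.

0.656 M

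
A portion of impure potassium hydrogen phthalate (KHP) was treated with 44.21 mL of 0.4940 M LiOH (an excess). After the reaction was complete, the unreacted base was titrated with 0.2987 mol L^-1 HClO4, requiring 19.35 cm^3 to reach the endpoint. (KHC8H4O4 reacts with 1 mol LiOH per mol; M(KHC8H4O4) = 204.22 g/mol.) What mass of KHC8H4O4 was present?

Total n(LiOH) added = 0.4940 x 0.04421 = 0.02184 mol.
n(HClO4) used = 0.2987 x 0.01935 = 0.005780 mol, which equals the excess n(LiOH).
So n(LiOH) consumed by the sample = 0.02184 - 0.005780 = 0.01606 mol.
n(KHC8H4O4) = 0.01606 / 1 = 0.01606 mol.
mass = 0.01606 mol x 204.22 g/mol = 3.28 g.

3.28 g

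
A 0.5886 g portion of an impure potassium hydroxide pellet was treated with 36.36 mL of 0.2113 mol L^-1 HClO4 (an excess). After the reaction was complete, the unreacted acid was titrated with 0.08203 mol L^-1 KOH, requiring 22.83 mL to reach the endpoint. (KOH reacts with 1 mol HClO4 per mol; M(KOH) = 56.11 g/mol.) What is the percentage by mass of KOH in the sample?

55.4%

Total n(HClO4) added = 0.2113 x 0.03636 = 0.007683 mol.
n(KOH) used = 0.08203 x 0.02283 = 0.001873 mol, which equals the excess n(HClO4).
So n(HClO4) consumed by the sample = 0.007683 - 0.001873 = 0.005810 mol.
n(KOH) = 0.005810 / 1 = 0.005810 mol.
mass KOH = 0.005810 x 56.11 = 0.3260 g, so %KOH = 0.3260/0.5886 x 100 = 55.4%.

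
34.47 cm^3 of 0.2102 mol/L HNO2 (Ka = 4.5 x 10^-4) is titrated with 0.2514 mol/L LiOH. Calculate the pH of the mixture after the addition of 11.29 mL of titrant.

3.16

Initial n(HNO2) = 0.2102 x 0.03447 = 0.007246 mol.
n(LiOH) added = 0.2514 x 0.01129 = 0.002838 mol, converting that many moles of HNO2 to NO2-.
Remaining n(HNO2) = 0.004407 mol; n(NO2-) = 0.002838 mol.
By Henderson-Hasselbalch, pH = pKa + log([A^-]/[HA]) = 3.35 + log(0.002838/0.004407) = 3.35 + (-0.19) = 3.16.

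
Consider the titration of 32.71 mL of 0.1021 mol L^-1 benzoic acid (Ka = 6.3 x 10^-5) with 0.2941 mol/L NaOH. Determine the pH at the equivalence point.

n(C6H5COOH) = 0.1021 x 0.03271 = 0.003340 mol; V(NaOH) at equivalence = 0.003340/0.2941 = 0.01136 L.
At equivalence all the acid is converted to C6H5COO-; total volume = 0.03271 + 0.01136 = 0.04407 L, so [C6H5COO-] = 0.003340/0.04407 = 0.07579 M.
Kb = Kw/Ka = 1.0e-14 / 6.3 x 10^-5 = 1.59e-10.
[OH^-] = sqrt(Kb x [C6H5COO-]) = sqrt(1.59e-10 x 0.07579) = 3.47e-6 M.
pOH = 5.46, so pH = 14.00 - 5.46 = 8.54.

8.54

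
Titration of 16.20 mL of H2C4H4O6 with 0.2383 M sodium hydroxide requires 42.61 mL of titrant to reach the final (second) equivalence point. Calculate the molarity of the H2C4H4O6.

0.313 M

n(NaOH) = 0.2383 x 0.04261 = 0.01015 mol.
At the final (second) equivalence point, 2 mol OH^- react per mol H2C4H4O6, so n(H2C4H4O6) = 0.01015 / 2 = 0.005077 mol.
[H2C4H4O6] = 0.005077 / 0.01620 L = 0.313 M.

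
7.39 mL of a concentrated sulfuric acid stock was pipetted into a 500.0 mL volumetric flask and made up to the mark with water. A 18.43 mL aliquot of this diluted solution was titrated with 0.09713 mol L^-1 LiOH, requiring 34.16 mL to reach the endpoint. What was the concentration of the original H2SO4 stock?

6.09 M

n(LiOH) = 0.09713 x 0.03416 = 0.003318 mol.
n(H2SO4) in the aliquot = 0.003318 x 1/2 = 0.001659 mol.
[diluted H2SO4] = 0.001659 / 0.01843 = 0.09002 M.
Dilution factor = 500.0/7.390 = 67.66, so [stock] = 0.09002 x 67.66 = 6.09 M.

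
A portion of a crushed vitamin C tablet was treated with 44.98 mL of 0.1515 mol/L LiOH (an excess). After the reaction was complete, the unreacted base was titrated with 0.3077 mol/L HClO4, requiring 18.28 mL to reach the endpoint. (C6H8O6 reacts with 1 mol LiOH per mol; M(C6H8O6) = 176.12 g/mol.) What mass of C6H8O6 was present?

Total n(LiOH) added = 0.1515 x 0.04498 = 0.006814 mol.
n(HClO4) used = 0.3077 x 0.01828 = 0.005625 mol, which equals the excess n(LiOH).
So n(LiOH) consumed by the sample = 0.006814 - 0.005625 = 0.001190 mol.
n(C6H8O6) = 0.001190 / 1 = 0.001190 mol.
mass = 0.001190 mol x 176.12 g/mol = 0.210 g.

0.210 g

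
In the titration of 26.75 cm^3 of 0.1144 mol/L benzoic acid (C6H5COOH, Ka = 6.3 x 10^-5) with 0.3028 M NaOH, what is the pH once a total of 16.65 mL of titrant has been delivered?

12.66

n(acid) = 0.1144 x 0.02675 = 0.003060 mol; n(NaOH) added = 0.3028 x 0.01665 = 0.005042 mol.
Base is in excess by 0.005042 - 0.003060 = 0.001981 mol in a total volume of 0.04340 L.
[OH^-] = 0.001981/0.04340 = 0.04565 M, so pOH = 1.34 and pH = 14.00 - 1.34 = 12.66.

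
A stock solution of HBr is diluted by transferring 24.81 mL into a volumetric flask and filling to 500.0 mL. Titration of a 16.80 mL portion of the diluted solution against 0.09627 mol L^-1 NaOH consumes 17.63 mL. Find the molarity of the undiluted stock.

2.04 M

n(NaOH) = 0.09627 x 0.01763 = 0.001697 mol.
n(HBr) in the aliquot = 0.001697 mol.
[diluted HBr] = 0.001697 / 0.01680 = 0.1010 M.
Dilution factor = 500.0/24.81 = 20.15, so [stock] = 0.1010 x 20.15 = 2.04 M.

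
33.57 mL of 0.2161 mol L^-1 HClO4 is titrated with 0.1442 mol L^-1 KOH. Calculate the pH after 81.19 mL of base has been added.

n(acid) = 0.2161 x 0.03357 = 0.007254 mol; n(KOH) added = 0.1442 x 0.08119 = 0.01171 mol.
Base is in excess by 0.01171 - 0.007254 = 0.004453 mol in a total volume of 0.1148 L.
[OH^-] = 0.004453/0.1148 = 0.03880 M, so pOH = 1.41 and pH = 14.00 - 1.41 = 12.59.

12.59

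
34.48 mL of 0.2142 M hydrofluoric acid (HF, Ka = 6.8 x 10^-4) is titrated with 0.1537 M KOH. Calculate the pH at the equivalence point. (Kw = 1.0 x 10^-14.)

8.06

n(HF) = 0.2142 x 0.03448 = 0.007386 mol; V(KOH) at equivalence = 0.007386/0.1537 = 0.04805 L.
At equivalence all the acid is converted to F-; total volume = 0.03448 + 0.04805 = 0.08253 L, so [F-] = 0.007386/0.08253 = 0.08949 M.
Kb = Kw/Ka = 1.0e-14 / 6.8 x 10^-4 = 1.47e-11.
[OH^-] = sqrt(Kb x [F-]) = sqrt(1.47e-11 x 0.08949) = 1.15e-6 M.
pOH = 5.94, so pH = 14.00 - 5.94 = 8.06.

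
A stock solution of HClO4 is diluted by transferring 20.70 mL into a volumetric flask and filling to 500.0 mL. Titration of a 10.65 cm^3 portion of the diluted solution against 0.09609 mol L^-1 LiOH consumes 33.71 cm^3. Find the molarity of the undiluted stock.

n(LiOH) = 0.09609 x 0.03371 = 0.003239 mol.
n(HClO4) in the aliquot = 0.003239 mol.
[diluted HClO4] = 0.003239 / 0.01065 = 0.3041 M.
Dilution factor = 500.0/20.70 = 24.15, so [stock] = 0.3041 x 24.15 = 7.35 M.

7.35 M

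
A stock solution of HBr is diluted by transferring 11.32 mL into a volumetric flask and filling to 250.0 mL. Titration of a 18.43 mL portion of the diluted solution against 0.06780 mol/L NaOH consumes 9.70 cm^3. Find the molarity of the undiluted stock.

0.788 M

n(NaOH) = 0.06780 x 0.009700 = 0.0006577 mol.
n(HBr) in the aliquot = 0.0006577 mol.
[diluted HBr] = 0.0006577 / 0.01843 = 0.03568 M.
Dilution factor = 250.0/11.32 = 22.08, so [stock] = 0.03568 x 22.08 = 0.788 M.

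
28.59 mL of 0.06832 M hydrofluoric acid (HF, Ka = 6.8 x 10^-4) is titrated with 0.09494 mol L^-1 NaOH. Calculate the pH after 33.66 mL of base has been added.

12.30

n(acid) = 0.06832 x 0.02859 = 0.001953 mol; n(NaOH) added = 0.09494 x 0.03366 = 0.003196 mol.
Base is in excess by 0.003196 - 0.001953 = 0.001242 mol in a total volume of 0.06225 L.
[OH^-] = 0.001242/0.06225 = 0.01996 M, so pOH = 1.70 and pH = 14.00 - 1.70 = 12.30.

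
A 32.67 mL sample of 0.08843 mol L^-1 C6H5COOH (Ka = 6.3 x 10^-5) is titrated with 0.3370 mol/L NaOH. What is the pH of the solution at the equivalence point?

8.52

n(C6H5COOH) = 0.08843 x 0.03267 = 0.002889 mol; V(NaOH) at equivalence = 0.002889/0.3370 = 0.008573 L.
At equivalence all the acid is converted to C6H5COO-; total volume = 0.03267 + 0.008573 = 0.04124 L, so [C6H5COO-] = 0.002889/0.04124 = 0.07005 M.
Kb = Kw/Ka = 1.0e-14 / 6.3 x 10^-5 = 1.59e-10.
[OH^-] = sqrt(Kb x [C6H5COO-]) = sqrt(1.59e-10 x 0.07005) = 3.33e-6 M.
pOH = 5.48, so pH = 14.00 - 5.48 = 8.52.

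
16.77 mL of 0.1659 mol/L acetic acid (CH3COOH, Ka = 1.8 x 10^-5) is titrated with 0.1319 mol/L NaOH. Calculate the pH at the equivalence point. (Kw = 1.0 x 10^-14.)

n(CH3COOH) = 0.1659 x 0.01677 = 0.002782 mol; V(NaOH) at equivalence = 0.002782/0.1319 = 0.02109 L.
At equivalence all the acid is converted to CH3COO-; total volume = 0.01677 + 0.02109 = 0.03786 L, so [CH3COO-] = 0.002782/0.03786 = 0.07348 M.
Kb = Kw/Ka = 1.0e-14 / 1.8 x 10^-5 = 5.56e-10.
[OH^-] = sqrt(Kb x [CH3COO-]) = sqrt(5.56e-10 x 0.07348) = 6.39e-6 M.
pOH = 5.19, so pH = 14.00 - 5.19 = 8.81.

8.81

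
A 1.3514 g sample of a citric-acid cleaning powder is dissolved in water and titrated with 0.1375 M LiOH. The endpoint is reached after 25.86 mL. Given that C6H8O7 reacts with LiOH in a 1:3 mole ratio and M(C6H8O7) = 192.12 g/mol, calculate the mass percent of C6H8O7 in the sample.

n(LiOH) = 0.1375 x 0.02586 = 0.003556 mol.
n(C6H8O7) = 0.003556 / 3 = 0.001185 mol.
mass of C6H8O7 = 0.001185 x 192.12 = 0.2277 g.
% purity = 0.2277 / 1.3514 x 100 = 16.8%.

16.8%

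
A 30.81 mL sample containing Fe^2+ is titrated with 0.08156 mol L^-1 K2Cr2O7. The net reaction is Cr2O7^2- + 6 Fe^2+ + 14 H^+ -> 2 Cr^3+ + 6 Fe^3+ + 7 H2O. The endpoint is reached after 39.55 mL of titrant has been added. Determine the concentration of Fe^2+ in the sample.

0.628 M

n(K2Cr2O7) = 0.08156 x 0.03955 = 0.003226 mol.
From the balanced equation, 1 mol K2Cr2O7 reacts with 6 mol Fe^2+, so n(Fe^2+) = 0.003226 x 6/1 = 0.01935 mol.
[Fe^2+] = 0.01935 / 0.03081 L = 0.628 M.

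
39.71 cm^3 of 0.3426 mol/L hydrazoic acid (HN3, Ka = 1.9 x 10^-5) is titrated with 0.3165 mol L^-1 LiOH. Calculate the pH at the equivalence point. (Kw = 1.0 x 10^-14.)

8.97

n(HN3) = 0.3426 x 0.03971 = 0.01360 mol; V(LiOH) at equivalence = 0.01360/0.3165 = 0.04298 L.
At equivalence all the acid is converted to N3-; total volume = 0.03971 + 0.04298 = 0.08269 L, so [N3-] = 0.01360/0.08269 = 0.1645 M.
Kb = Kw/Ka = 1.0e-14 / 1.9 x 10^-5 = 5.26e-10.
[OH^-] = sqrt(Kb x [N3-]) = sqrt(5.26e-10 x 0.1645) = 9.31e-6 M.
pOH = 5.03, so pH = 14.00 - 5.03 = 8.97.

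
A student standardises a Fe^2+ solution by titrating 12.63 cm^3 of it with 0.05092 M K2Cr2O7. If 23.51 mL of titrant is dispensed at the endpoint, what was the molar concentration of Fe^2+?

0.569 M

n(K2Cr2O7) = 0.05092 x 0.02351 = 0.001197 mol.
From the balanced equation, 1 mol K2Cr2O7 reacts with 6 mol Fe^2+, so n(Fe^2+) = 0.001197 x 6/1 = 0.007183 mol.
[Fe^2+] = 0.007183 / 0.01263 L = 0.569 M.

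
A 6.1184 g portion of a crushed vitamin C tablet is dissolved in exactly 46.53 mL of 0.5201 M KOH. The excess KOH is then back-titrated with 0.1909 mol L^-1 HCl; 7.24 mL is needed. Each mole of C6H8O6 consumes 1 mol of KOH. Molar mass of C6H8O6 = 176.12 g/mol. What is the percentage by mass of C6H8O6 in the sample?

65.7%

Total n(KOH) added = 0.5201 x 0.04653 = 0.02420 mol.
n(HCl) used = 0.1909 x 0.007240 = 0.001382 mol, which equals the excess n(KOH).
So n(KOH) consumed by the sample = 0.02420 - 0.001382 = 0.02282 mol.
n(C6H8O6) = 0.02282 / 1 = 0.02282 mol.
mass C6H8O6 = 0.02282 x 176.12 = 4.019 g, so %C6H8O6 = 4.019/6.1184 x 100 = 65.7%.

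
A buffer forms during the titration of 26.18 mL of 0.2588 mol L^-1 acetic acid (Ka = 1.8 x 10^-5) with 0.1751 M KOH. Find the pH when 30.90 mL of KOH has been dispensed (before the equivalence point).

5.34

Initial n(CH3COOH) = 0.2588 x 0.02618 = 0.006775 mol.
n(KOH) added = 0.1751 x 0.03090 = 0.005411 mol, converting that many moles of CH3COOH to CH3COO-.
Remaining n(CH3COOH) = 0.001365 mol; n(CH3COO-) = 0.005411 mol.
By Henderson-Hasselbalch, pH = pKa + log([A^-]/[HA]) = 4.74 + log(0.005411/0.001365) = 4.74 + (+0.60) = 5.34.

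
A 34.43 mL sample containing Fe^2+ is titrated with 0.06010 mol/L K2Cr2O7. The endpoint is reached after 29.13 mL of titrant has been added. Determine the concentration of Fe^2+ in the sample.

0.305 M

n(K2Cr2O7) = 0.06010 x 0.02913 = 0.001751 mol.
From the balanced equation, 1 mol K2Cr2O7 reacts with 6 mol Fe^2+, so n(Fe^2+) = 0.001751 x 6/1 = 0.01050 mol.
[Fe^2+] = 0.01050 / 0.03443 L = 0.305 M.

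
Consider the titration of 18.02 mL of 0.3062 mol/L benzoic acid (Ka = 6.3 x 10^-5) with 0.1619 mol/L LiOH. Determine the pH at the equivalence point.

n(C6H5COOH) = 0.3062 x 0.01802 = 0.005518 mol; V(LiOH) at equivalence = 0.005518/0.1619 = 0.03408 L.
At equivalence all the acid is converted to C6H5COO-; total volume = 0.01802 + 0.03408 = 0.05210 L, so [C6H5COO-] = 0.005518/0.05210 = 0.1059 M.
Kb = Kw/Ka = 1.0e-14 / 6.3 x 10^-5 = 1.59e-10.
[OH^-] = sqrt(Kb x [C6H5COO-]) = sqrt(1.59e-10 x 0.1059) = 4.10e-6 M.
pOH = 5.39, so pH = 14.00 - 5.39 = 8.61.

8.61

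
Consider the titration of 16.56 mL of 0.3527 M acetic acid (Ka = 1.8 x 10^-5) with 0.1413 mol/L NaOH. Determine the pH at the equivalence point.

8.87

n(CH3COOH) = 0.3527 x 0.01656 = 0.005841 mol; V(NaOH) at equivalence = 0.005841/0.1413 = 0.04134 L.
At equivalence all the acid is converted to CH3COO-; total volume = 0.01656 + 0.04134 = 0.05790 L, so [CH3COO-] = 0.005841/0.05790 = 0.1009 M.
Kb = Kw/Ka = 1.0e-14 / 1.8 x 10^-5 = 5.56e-10.
[OH^-] = sqrt(Kb x [CH3COO-]) = sqrt(5.56e-10 x 0.1009) = 7.49e-6 M.
pOH = 5.13, so pH = 14.00 - 5.13 = 8.87.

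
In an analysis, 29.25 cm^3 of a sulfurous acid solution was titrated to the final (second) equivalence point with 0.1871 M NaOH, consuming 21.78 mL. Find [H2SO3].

n(NaOH) = 0.1871 x 0.02178 = 0.004075 mol.
At the final (second) equivalence point, 2 mol OH^- react per mol H2SO3, so n(H2SO3) = 0.004075 / 2 = 0.002038 mol.
[H2SO3] = 0.002038 / 0.02925 L = 0.0697 M.

0.0697 M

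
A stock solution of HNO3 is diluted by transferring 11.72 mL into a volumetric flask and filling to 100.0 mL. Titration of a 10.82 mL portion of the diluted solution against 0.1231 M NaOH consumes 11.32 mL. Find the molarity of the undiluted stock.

n(NaOH) = 0.1231 x 0.01132 = 0.001393 mol.
n(HNO3) in the aliquot = 0.001393 mol.
[diluted HNO3] = 0.001393 / 0.01082 = 0.1288 M.
Dilution factor = 100.0/11.72 = 8.532, so [stock] = 0.1288 x 8.532 = 1.10 M.

1.10 M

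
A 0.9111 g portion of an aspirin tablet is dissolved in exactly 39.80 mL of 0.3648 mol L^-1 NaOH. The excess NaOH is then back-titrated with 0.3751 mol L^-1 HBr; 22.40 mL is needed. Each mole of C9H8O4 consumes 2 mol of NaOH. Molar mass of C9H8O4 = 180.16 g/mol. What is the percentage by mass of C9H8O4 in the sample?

Total n(NaOH) added = 0.3648 x 0.03980 = 0.01452 mol.
n(HBr) used = 0.3751 x 0.02240 = 0.008402 mol, which equals the excess n(NaOH).
So n(NaOH) consumed by the sample = 0.01452 - 0.008402 = 0.006117 mol.
n(C9H8O4) = 0.006117 / 2 = 0.003058 mol.
mass C9H8O4 = 0.003058 x 180.16 = 0.5510 g, so %C9H8O4 = 0.5510/0.9111 x 100 = 60.5%.

60.5%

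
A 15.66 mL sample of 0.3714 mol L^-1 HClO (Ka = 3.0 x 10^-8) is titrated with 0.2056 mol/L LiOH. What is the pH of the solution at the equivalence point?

10.32

n(HClO) = 0.3714 x 0.01566 = 0.005816 mol; V(LiOH) at equivalence = 0.005816/0.2056 = 0.02829 L.
At equivalence all the acid is converted to ClO-; total volume = 0.01566 + 0.02829 = 0.04395 L, so [ClO-] = 0.005816/0.04395 = 0.1323 M.
Kb = Kw/Ka = 1.0e-14 / 3.0 x 10^-8 = 3.33e-7.
[OH^-] = sqrt(Kb x [ClO-]) = sqrt(3.33e-7 x 0.1323) = 0.000210 M.
pOH = 3.68, so pH = 14.00 - 3.68 = 10.32.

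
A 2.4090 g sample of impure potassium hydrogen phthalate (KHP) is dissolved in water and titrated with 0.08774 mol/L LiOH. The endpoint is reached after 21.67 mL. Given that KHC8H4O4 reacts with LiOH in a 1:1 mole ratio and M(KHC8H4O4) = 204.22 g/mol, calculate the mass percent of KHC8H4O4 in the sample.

n(LiOH) = 0.08774 x 0.02167 = 0.001901 mol.
n(KHC8H4O4) = 0.001901 / 1 = 0.001901 mol.
mass of KHC8H4O4 = 0.001901 x 204.22 = 0.3883 g.
% purity = 0.3883 / 2.4090 x 100 = 16.1%.

16.1%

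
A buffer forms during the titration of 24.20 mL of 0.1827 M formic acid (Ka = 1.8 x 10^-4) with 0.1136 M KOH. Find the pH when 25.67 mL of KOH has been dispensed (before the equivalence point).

Initial n(HCOOH) = 0.1827 x 0.02420 = 0.004421 mol.
n(KOH) added = 0.1136 x 0.02567 = 0.002916 mol, converting that many moles of HCOOH to HCOO-.
Remaining n(HCOOH) = 0.001505 mol; n(HCOO-) = 0.002916 mol.
By Henderson-Hasselbalch, pH = pKa + log([A^-]/[HA]) = 3.74 + log(0.002916/0.001505) = 3.74 + (+0.29) = 4.03.

4.03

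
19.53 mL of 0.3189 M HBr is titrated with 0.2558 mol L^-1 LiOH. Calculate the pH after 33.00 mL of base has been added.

12.62

n(acid) = 0.3189 x 0.01953 = 0.006228 mol; n(LiOH) added = 0.2558 x 0.03300 = 0.008441 mol.
Base is in excess by 0.008441 - 0.006228 = 0.002213 mol in a total volume of 0.05253 L.
[OH^-] = 0.002213/0.05253 = 0.04213 M, so pOH = 1.38 and pH = 14.00 - 1.38 = 12.62.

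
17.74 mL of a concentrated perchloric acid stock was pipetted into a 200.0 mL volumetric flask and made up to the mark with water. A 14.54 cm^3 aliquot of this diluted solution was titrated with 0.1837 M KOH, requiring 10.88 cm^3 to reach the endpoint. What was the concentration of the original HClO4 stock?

1.55 M

n(KOH) = 0.1837 x 0.01088 = 0.001999 mol.
n(HClO4) in the aliquot = 0.001999 mol.
[diluted HClO4] = 0.001999 / 0.01454 = 0.1375 M.
Dilution factor = 200.0/17.74 = 11.27, so [stock] = 0.1375 x 11.27 = 1.55 M.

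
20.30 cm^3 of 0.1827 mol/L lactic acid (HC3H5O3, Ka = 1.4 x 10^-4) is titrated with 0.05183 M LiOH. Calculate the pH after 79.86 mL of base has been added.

11.63

n(acid) = 0.1827 x 0.02030 = 0.003709 mol; n(LiOH) added = 0.05183 x 0.07986 = 0.004139 mol.
Base is in excess by 0.004139 - 0.003709 = 0.0004303 mol in a total volume of 0.1002 L.
[OH^-] = 0.0004303/0.1002 = 0.004296 M, so pOH = 2.37 and pH = 14.00 - 2.37 = 11.63.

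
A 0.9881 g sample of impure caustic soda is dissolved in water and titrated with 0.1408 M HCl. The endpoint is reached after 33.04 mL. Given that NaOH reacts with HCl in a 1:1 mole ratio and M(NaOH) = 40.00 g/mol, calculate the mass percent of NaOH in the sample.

18.8%

n(HCl) = 0.1408 x 0.03304 = 0.004652 mol.
n(NaOH) = 0.004652 / 1 = 0.004652 mol.
mass of NaOH = 0.004652 x 40.00 = 0.1861 g.
% purity = 0.1861 / 0.9881 x 100 = 18.8%.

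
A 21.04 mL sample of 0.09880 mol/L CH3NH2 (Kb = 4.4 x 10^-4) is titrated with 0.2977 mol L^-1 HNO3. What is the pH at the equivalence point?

n(CH3NH2) = 0.09880 x 0.02104 = 0.002079 mol; V(HNO3) at equivalence = 0.002079/0.2977 = 0.006983 L.
At equivalence the base is fully converted to CH3NH3+; total volume = 0.02802 L, so [CH3NH3+] = 0.002079/0.02802 = 0.07418 M.
Ka(CH3NH3+) = Kw/Kb = 1.0e-14 / 4.4 x 10^-4 = 2.27e-11.
[H^+] = sqrt(Ka x [CH3NH3+]) = sqrt(2.27e-11 x 0.07418) = 1.30e-6 M.
pH = -log(1.30e-6) = 5.89.

5.89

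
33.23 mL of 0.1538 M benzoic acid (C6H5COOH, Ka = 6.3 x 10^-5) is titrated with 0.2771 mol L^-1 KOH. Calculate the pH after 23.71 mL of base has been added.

12.41

n(acid) = 0.1538 x 0.03323 = 0.005111 mol; n(KOH) added = 0.2771 x 0.02371 = 0.006570 mol.
Base is in excess by 0.006570 - 0.005111 = 0.001459 mol in a total volume of 0.05694 L.
[OH^-] = 0.001459/0.05694 = 0.02563 M, so pOH = 1.59 and pH = 14.00 - 1.59 = 12.41.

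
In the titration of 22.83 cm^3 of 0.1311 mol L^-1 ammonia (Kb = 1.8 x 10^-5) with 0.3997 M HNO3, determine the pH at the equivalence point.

n(NH3) = 0.1311 x 0.02283 = 0.002993 mol; V(HNO3) at equivalence = 0.002993/0.3997 = 0.007488 L.
At equivalence the base is fully converted to NH4+; total volume = 0.03032 L, so [NH4+] = 0.002993/0.03032 = 0.09872 M.
Ka(NH4+) = Kw/Kb = 1.0e-14 / 1.8 x 10^-5 = 5.56e-10.
[H^+] = sqrt(Ka x [NH4+]) = sqrt(5.56e-10 x 0.09872) = 7.41e-6 M.
pH = -log(7.41e-6) = 5.13.

5.13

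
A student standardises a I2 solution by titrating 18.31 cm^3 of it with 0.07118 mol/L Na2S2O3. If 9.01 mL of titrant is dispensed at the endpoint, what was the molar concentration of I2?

0.0175 M

n(Na2S2O3) = 0.07118 x 0.009010 = 0.0006413 mol.
From the balanced equation, 2 mol Na2S2O3 reacts with 1 mol I2, so n(I2) = 0.0006413 x 1/2 = 0.0003207 mol.
[I2] = 0.0003207 / 0.01831 L = 0.0175 M.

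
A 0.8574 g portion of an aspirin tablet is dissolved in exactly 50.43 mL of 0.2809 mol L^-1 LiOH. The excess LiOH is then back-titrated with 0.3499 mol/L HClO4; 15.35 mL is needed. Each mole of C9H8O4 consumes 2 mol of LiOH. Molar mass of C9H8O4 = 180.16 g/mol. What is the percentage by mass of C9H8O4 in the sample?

Total n(LiOH) added = 0.2809 x 0.05043 = 0.01417 mol.
n(HClO4) used = 0.3499 x 0.01535 = 0.005371 mol, which equals the excess n(LiOH).
So n(LiOH) consumed by the sample = 0.01417 - 0.005371 = 0.008795 mol.
n(C9H8O4) = 0.008795 / 2 = 0.004397 mol.
mass C9H8O4 = 0.004397 x 180.16 = 0.7922 g, so %C9H8O4 = 0.7922/0.8574 x 100 = 92.4%.

92.4%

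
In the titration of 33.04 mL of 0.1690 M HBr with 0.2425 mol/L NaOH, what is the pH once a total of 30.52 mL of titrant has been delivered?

n(acid) = 0.1690 x 0.03304 = 0.005584 mol; n(NaOH) added = 0.2425 x 0.03052 = 0.007401 mol.
Base is in excess by 0.007401 - 0.005584 = 0.001817 mol in a total volume of 0.06356 L.
[OH^-] = 0.001817/0.06356 = 0.02859 M, so pOH = 1.54 and pH = 14.00 - 1.54 = 12.46.

12.46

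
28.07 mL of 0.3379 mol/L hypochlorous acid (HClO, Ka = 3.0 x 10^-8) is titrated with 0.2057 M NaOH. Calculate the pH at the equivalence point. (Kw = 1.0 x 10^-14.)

n(HClO) = 0.3379 x 0.02807 = 0.009485 mol; V(NaOH) at equivalence = 0.009485/0.2057 = 0.04611 L.
At equivalence all the acid is converted to ClO-; total volume = 0.02807 + 0.04611 = 0.07418 L, so [ClO-] = 0.009485/0.07418 = 0.1279 M.
Kb = Kw/Ka = 1.0e-14 / 3.0 x 10^-8 = 3.33e-7.
[OH^-] = sqrt(Kb x [ClO-]) = sqrt(3.33e-7 x 0.1279) = 0.000206 M.
pOH = 3.69, so pH = 14.00 - 3.69 = 10.31.

10.31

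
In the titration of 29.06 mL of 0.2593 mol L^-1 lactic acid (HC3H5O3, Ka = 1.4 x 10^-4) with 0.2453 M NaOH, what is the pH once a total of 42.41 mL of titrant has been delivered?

n(acid) = 0.2593 x 0.02906 = 0.007535 mol; n(NaOH) added = 0.2453 x 0.04241 = 0.01040 mol.
Base is in excess by 0.01040 - 0.007535 = 0.002868 mol in a total volume of 0.07147 L.
[OH^-] = 0.002868/0.07147 = 0.04013 M, so pOH = 1.40 and pH = 14.00 - 1.40 = 12.60.

12.60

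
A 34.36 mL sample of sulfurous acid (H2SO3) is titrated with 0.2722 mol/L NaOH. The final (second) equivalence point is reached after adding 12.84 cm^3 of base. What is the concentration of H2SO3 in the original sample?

n(NaOH) = 0.2722 x 0.01284 = 0.003495 mol.
At the final (second) equivalence point, 2 mol OH^- react per mol H2SO3, so n(H2SO3) = 0.003495 / 2 = 0.001748 mol.
[H2SO3] = 0.001748 / 0.03436 L = 0.0509 M.

0.0509 M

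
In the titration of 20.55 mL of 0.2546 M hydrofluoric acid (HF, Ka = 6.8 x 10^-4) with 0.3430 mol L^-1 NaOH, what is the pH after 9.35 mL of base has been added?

3.37

Initial n(HF) = 0.2546 x 0.02055 = 0.005232 mol.
n(NaOH) added = 0.3430 x 0.009350 = 0.003207 mol, converting that many moles of HF to F-.
Remaining n(HF) = 0.002025 mol; n(F-) = 0.003207 mol.
By Henderson-Hasselbalch, pH = pKa + log([A^-]/[HA]) = 3.17 + log(0.003207/0.002025) = 3.17 + (+0.20) = 3.37.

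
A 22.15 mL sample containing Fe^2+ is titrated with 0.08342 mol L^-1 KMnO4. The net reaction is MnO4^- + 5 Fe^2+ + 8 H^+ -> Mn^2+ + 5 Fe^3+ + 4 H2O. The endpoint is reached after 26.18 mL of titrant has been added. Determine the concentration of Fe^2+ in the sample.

n(KMnO4) = 0.08342 x 0.02618 = 0.002184 mol.
From the balanced equation, 1 mol KMnO4 reacts with 5 mol Fe^2+, so n(Fe^2+) = 0.002184 x 5/1 = 0.01092 mol.
[Fe^2+] = 0.01092 / 0.02215 L = 0.493 M.

0.493 M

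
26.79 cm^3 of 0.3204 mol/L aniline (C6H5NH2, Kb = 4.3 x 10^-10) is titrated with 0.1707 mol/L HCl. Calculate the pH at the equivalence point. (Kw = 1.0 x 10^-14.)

2.79

n(C6H5NH2) = 0.3204 x 0.02679 = 0.008584 mol; V(HCl) at equivalence = 0.008584/0.1707 = 0.05028 L.
At equivalence the base is fully converted to C6H5NH3+; total volume = 0.07707 L, so [C6H5NH3+] = 0.008584/0.07707 = 0.1114 M.
Ka(C6H5NH3+) = Kw/Kb = 1.0e-14 / 4.3 x 10^-10 = 2.33e-5.
[H^+] = sqrt(Ka x [C6H5NH3+]) = sqrt(2.33e-5 x 0.1114) = 0.00161 M.
pH = -log(0.00161) = 2.79.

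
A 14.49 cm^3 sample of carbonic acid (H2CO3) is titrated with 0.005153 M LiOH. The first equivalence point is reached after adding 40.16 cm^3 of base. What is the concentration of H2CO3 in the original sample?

0.0143 M

n(LiOH) = 0.005153 x 0.04016 = 0.0002069 mol.
At the first equivalence point, 1 mol OH^- react per mol H2CO3, so n(H2CO3) = 0.0002069 / 1 = 0.0002069 mol.
[H2CO3] = 0.0002069 / 0.01449 L = 0.0143 M.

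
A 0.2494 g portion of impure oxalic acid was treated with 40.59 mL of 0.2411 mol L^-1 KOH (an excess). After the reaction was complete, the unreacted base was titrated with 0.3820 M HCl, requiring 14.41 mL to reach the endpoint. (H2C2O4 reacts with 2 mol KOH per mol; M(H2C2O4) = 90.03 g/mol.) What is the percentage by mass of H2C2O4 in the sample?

Total n(KOH) added = 0.2411 x 0.04059 = 0.009786 mol.
n(HCl) used = 0.3820 x 0.01441 = 0.005505 mol, which equals the excess n(KOH).
So n(KOH) consumed by the sample = 0.009786 - 0.005505 = 0.004282 mol.
n(H2C2O4) = 0.004282 / 2 = 0.002141 mol.
mass H2C2O4 = 0.002141 x 90.03 = 0.1927 g, so %H2C2O4 = 0.1927/0.2494 x 100 = 77.3%.

77.3%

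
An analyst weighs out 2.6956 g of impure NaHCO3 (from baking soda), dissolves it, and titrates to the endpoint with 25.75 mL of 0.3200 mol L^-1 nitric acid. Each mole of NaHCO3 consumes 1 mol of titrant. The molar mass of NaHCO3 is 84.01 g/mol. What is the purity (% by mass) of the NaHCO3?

n(HNO3) = 0.3200 x 0.02575 = 0.008240 mol.
n(NaHCO3) = 0.008240 / 1 = 0.008240 mol.
mass of NaHCO3 = 0.008240 x 84.01 = 0.6922 g.
% purity = 0.6922 / 2.6956 x 100 = 25.7%.

25.7%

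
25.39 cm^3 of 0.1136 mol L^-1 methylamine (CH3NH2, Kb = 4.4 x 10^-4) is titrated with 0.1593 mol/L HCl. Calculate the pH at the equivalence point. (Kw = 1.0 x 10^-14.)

5.91

n(CH3NH2) = 0.1136 x 0.02539 = 0.002884 mol; V(HCl) at equivalence = 0.002884/0.1593 = 0.01811 L.
At equivalence the base is fully converted to CH3NH3+; total volume = 0.04350 L, so [CH3NH3+] = 0.002884/0.04350 = 0.06631 M.
Ka(CH3NH3+) = Kw/Kb = 1.0e-14 / 4.4 x 10^-4 = 2.27e-11.
[H^+] = sqrt(Ka x [CH3NH3+]) = sqrt(2.27e-11 x 0.06631) = 1.23e-6 M.
pH = -log(1.23e-6) = 5.91.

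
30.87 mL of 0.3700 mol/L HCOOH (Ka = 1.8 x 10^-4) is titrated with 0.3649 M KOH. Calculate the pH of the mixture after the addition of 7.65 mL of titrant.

3.25

Initial n(HCOOH) = 0.3700 x 0.03087 = 0.01142 mol.
n(KOH) added = 0.3649 x 0.007650 = 0.002791 mol, converting that many moles of HCOOH to HCOO-.
Remaining n(HCOOH) = 0.008630 mol; n(HCOO-) = 0.002791 mol.
By Henderson-Hasselbalch, pH = pKa + log([A^-]/[HA]) = 3.74 + log(0.002791/0.008630) = 3.74 + (-0.49) = 3.25.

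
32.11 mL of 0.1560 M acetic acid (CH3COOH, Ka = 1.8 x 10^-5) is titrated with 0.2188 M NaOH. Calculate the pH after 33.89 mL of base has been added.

12.56

n(acid) = 0.1560 x 0.03211 = 0.005009 mol; n(NaOH) added = 0.2188 x 0.03389 = 0.007415 mol.
Base is in excess by 0.007415 - 0.005009 = 0.002406 mol in a total volume of 0.06600 L.
[OH^-] = 0.002406/0.06600 = 0.03645 M, so pOH = 1.44 and pH = 14.00 - 1.44 = 12.56.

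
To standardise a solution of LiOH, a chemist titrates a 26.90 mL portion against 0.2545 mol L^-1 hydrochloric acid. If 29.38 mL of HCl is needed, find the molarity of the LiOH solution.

0.278 M

n(HCl) delivered = 0.2545 x 0.02938 = 0.007477 mol.
For a 1:1 reaction, n(LiOH) = 0.007477 mol.
[LiOH] = 0.007477 mol / 0.02690 L = 0.278 M.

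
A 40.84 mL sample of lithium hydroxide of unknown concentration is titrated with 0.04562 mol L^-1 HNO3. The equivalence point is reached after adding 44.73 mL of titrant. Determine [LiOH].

n(HNO3) delivered = 0.04562 x 0.04473 = 0.002041 mol.
For a 1:1 reaction, n(LiOH) = 0.002041 mol.
[LiOH] = 0.002041 mol / 0.04084 L = 0.0500 M.

0.0500 M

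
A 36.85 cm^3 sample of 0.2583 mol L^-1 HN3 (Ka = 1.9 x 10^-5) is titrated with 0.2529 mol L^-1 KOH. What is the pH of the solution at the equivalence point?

8.91

n(HN3) = 0.2583 x 0.03685 = 0.009518 mol; V(KOH) at equivalence = 0.009518/0.2529 = 0.03764 L.
At equivalence all the acid is converted to N3-; total volume = 0.03685 + 0.03764 = 0.07449 L, so [N3-] = 0.009518/0.07449 = 0.1278 M.
Kb = Kw/Ka = 1.0e-14 / 1.9 x 10^-5 = 5.26e-10.
[OH^-] = sqrt(Kb x [N3-]) = sqrt(5.26e-10 x 0.1278) = 8.20e-6 M.
pOH = 5.09, so pH = 14.00 - 5.09 = 8.91.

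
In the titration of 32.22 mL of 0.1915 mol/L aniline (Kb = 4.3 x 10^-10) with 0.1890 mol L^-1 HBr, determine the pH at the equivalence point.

2.83

n(C6H5NH2) = 0.1915 x 0.03222 = 0.006170 mol; V(HBr) at equivalence = 0.006170/0.1890 = 0.03265 L.
At equivalence the base is fully converted to C6H5NH3+; total volume = 0.06487 L, so [C6H5NH3+] = 0.006170/0.06487 = 0.09512 M.
Ka(C6H5NH3+) = Kw/Kb = 1.0e-14 / 4.3 x 10^-10 = 2.33e-5.
[H^+] = sqrt(Ka x [C6H5NH3+]) = sqrt(2.33e-5 x 0.09512) = 0.00149 M.
pH = -log(0.00149) = 2.83.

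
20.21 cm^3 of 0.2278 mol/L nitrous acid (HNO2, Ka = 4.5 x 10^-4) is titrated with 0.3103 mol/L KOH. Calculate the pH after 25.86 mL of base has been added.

12.87

n(acid) = 0.2278 x 0.02021 = 0.004604 mol; n(KOH) added = 0.3103 x 0.02586 = 0.008024 mol.
Base is in excess by 0.008024 - 0.004604 = 0.003421 mol in a total volume of 0.04607 L.
[OH^-] = 0.003421/0.04607 = 0.07425 M, so pOH = 1.13 and pH = 14.00 - 1.13 = 12.87.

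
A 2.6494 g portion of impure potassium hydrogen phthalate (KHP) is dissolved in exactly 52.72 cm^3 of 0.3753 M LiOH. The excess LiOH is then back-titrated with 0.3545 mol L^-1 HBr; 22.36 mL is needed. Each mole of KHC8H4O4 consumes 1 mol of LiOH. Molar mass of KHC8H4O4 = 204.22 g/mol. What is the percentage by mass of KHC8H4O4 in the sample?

Total n(LiOH) added = 0.3753 x 0.05272 = 0.01979 mol.
n(HBr) used = 0.3545 x 0.02236 = 0.007927 mol, which equals the excess n(LiOH).
So n(LiOH) consumed by the sample = 0.01979 - 0.007927 = 0.01186 mol.
n(KHC8H4O4) = 0.01186 / 1 = 0.01186 mol.
mass KHC8H4O4 = 0.01186 x 204.22 = 2.422 g, so %KHC8H4O4 = 2.422/2.6494 x 100 = 91.4%.

91.4%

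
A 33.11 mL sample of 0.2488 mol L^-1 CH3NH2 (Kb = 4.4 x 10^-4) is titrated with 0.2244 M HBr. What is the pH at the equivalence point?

n(CH3NH2) = 0.2488 x 0.03311 = 0.008238 mol; V(HBr) at equivalence = 0.008238/0.2244 = 0.03671 L.
At equivalence the base is fully converted to CH3NH3+; total volume = 0.06982 L, so [CH3NH3+] = 0.008238/0.06982 = 0.1180 M.
Ka(CH3NH3+) = Kw/Kb = 1.0e-14 / 4.4 x 10^-4 = 2.27e-11.
[H^+] = sqrt(Ka x [CH3NH3+]) = sqrt(2.27e-11 x 0.1180) = 1.64e-6 M.
pH = -log(1.64e-6) = 5.79.

5.79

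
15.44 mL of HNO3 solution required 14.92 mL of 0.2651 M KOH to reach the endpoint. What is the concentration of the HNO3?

0.256 M

n(KOH) delivered = 0.2651 x 0.01492 = 0.003955 mol.
For a 1:1 reaction, n(HNO3) = 0.003955 mol.
[HNO3] = 0.003955 mol / 0.01544 L = 0.256 M.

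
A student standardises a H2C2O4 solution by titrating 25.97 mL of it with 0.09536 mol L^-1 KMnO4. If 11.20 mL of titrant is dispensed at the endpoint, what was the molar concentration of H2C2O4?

0.103 M

n(KMnO4) = 0.09536 x 0.01120 = 0.001068 mol.
From the balanced equation, 2 mol KMnO4 reacts with 5 mol H2C2O4, so n(H2C2O4) = 0.001068 x 5/2 = 0.002670 mol.
[H2C2O4] = 0.002670 / 0.02597 L = 0.103 M.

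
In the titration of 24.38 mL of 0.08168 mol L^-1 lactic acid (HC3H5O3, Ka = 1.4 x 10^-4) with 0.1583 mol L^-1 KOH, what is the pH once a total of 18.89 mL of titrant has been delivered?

n(acid) = 0.08168 x 0.02438 = 0.001991 mol; n(KOH) added = 0.1583 x 0.01889 = 0.002990 mol.
Base is in excess by 0.002990 - 0.001991 = 0.0009989 mol in a total volume of 0.04327 L.
[OH^-] = 0.0009989/0.04327 = 0.02309 M, so pOH = 1.64 and pH = 14.00 - 1.64 = 12.36.

12.36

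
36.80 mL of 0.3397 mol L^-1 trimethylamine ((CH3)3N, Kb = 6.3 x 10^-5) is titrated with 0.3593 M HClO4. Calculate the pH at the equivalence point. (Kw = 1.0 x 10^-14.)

5.28

n((CH3)3N) = 0.3397 x 0.03680 = 0.01250 mol; V(HClO4) at equivalence = 0.01250/0.3593 = 0.03479 L.
At equivalence the base is fully converted to (CH3)3NH+; total volume = 0.07159 L, so [(CH3)3NH+] = 0.01250/0.07159 = 0.1746 M.
Ka((CH3)3NH+) = Kw/Kb = 1.0e-14 / 6.3 x 10^-5 = 1.59e-10.
[H^+] = sqrt(Ka x [(CH3)3NH+]) = sqrt(1.59e-10 x 0.1746) = 5.26e-6 M.
pH = -log(5.26e-6) = 5.28.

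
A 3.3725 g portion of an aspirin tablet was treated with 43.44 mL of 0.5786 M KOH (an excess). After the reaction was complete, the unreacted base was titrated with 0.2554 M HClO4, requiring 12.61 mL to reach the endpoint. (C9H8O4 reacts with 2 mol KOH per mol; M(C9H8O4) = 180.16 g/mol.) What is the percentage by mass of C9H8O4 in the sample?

58.5%

Total n(KOH) added = 0.5786 x 0.04344 = 0.02513 mol.
n(HClO4) used = 0.2554 x 0.01261 = 0.003221 mol, which equals the excess n(KOH).
So n(KOH) consumed by the sample = 0.02513 - 0.003221 = 0.02191 mol.
n(C9H8O4) = 0.02191 / 2 = 0.01096 mol.
mass C9H8O4 = 0.01096 x 180.16 = 1.974 g, so %C9H8O4 = 1.974/3.3725 x 100 = 58.5%.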